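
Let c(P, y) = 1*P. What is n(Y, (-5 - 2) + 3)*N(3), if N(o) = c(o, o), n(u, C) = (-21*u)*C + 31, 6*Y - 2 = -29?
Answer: -1041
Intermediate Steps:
c(P, y) = P
Y = -9/2 (Y = 1/3 + (1/6)*(-29) = 1/3 - 29/6 = -9/2 ≈ -4.5000)
n(u, C) = 31 - 21*C*u (n(u, C) = -21*C*u + 31 = 31 - 21*C*u)
N(o) = o
n(Y, (-5 - 2) + 3)*N(3) = (31 - 21*((-5 - 2) + 3)*(-9/2))*3 = (31 - 21*(-7 + 3)*(-9/2))*3 = (31 - 21*(-4)*(-9/2))*3 = (31 - 378)*3 = -347*3 = -1041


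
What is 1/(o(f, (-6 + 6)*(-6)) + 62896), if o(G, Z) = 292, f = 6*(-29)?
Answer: 1/63188 ≈ 1.5826e-5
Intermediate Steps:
f = -174
1/(o(f, (-6 + 6)*(-6)) + 62896) = 1/(292 + 62896) = 1/63188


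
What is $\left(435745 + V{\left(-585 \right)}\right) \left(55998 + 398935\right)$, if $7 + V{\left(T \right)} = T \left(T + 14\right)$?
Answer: $350195140209$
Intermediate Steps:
$V{\left(T \right)} = -7 + T \left(14 + T\right)$ ($V{\left(T \right)} = -7 + T \left(T + 14\right) = -7 + T \left(14 + T\right)$)
$\left(435745 + V{\left(-585 \right)}\right) \left(55998 + 398935\right) = \left(435745 + \left(-7 + \left(-585\right)^{2} + 14 \left(-585\right)\right)\right) \left(55998 + 398935\right) = \left(435745 - -334028\right) 454933 = \left(435745 + 334028\right) 454933 = 769773 \cdot 454933 = 350195140209$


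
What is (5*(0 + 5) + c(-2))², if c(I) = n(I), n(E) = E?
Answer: 529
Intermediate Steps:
c(I) = I
(5*(0 + 5) + c(-2))² = (5*(0 + 5) - 2)² = (5*5 - 2)² = (25 - 2)² = 23² = 529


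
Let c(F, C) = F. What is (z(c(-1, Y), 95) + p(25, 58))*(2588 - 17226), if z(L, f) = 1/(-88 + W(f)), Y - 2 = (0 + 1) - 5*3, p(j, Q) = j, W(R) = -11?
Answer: -36214412/99 ≈ -3.6580e+5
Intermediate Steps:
Y = -12 (Y = 2 + ((0 + 1) - 5*3) = 2 + (1 - 15) = 2 - 14 = -12)
z(L, f) = -1/99 (z(L, f) = 1/(-88 - 11) = 1/(-99) = -1/99)
(z(c(-1, Y), 95) + p(25, 58))*(2588 - 17226) = (-1/99 + 25)*(2588 - 17226) = (2474/99)*(-14638) = -36214412/99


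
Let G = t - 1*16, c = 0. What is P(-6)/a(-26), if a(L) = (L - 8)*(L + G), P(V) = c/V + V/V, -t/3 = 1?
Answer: 1/1530 ≈ 0.00065359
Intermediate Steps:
t = -3 (t = -3*1 = -3)
G = -19 (G = -3 - 1*16 = -3 - 16 = -19)
P(V) = 1 (P(V) = 0/V + V/V = 0 + 1 = 1)
a(L) = (-19 + L)*(-8 + L) (a(L) = (L - 8)*(L - 19) = (-8 + L)*(-19 + L) = (-19 + L)*(-8 + L))
P(-6)/a(-26) = 1/(152 + (-26)² - 27*(-26)) = 1/(152 + 676 + 702) = 1/1530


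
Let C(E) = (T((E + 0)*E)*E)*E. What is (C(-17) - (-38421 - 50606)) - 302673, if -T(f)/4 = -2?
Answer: -211334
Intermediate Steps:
T(f) = 8 (T(f) = -4*(-2) = 8)
C(E) = 8*E² (C(E) = (8*E)*E = 8*E²)
(C(-17) - (-38421 - 50606)) - 302673 = (8*(-17)² - (-38421 - 50606)) - 302673 = (8*289 - 1*(-89027)) - 302673 = (2312 + 89027) - 302673 = 91339 - 302673 = -211334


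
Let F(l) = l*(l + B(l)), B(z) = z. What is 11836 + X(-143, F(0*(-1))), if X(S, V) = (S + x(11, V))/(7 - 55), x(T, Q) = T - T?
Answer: 568271/48 ≈ 11839.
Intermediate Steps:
x(T, Q) = 0
F(l) = 2*l² (F(l) = l*(l + l) = l*(2*l) = 2*l²)
X(S, V) = -S/48 (X(S, V) = (S + 0)/(7 - 55) = S/(-48) = S*(-1/48) = -S/48)
11836 + X(-143, F(0*(-1))) = 11836 - 1/48*(-143) = 11836 + 143/48 = 568271/48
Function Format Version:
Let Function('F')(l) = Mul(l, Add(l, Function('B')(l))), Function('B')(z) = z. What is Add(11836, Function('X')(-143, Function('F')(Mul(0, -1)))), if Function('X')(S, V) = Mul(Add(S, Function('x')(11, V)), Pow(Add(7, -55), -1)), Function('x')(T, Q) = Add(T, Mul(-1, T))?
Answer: Rational(568271, 48) ≈ 11839.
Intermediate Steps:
Function('x')(T, Q) = 0
Function('F')(l) = Mul(2, Pow(l, 2)) (Function('F')(l) = Mul(l, Add(l, l)) = Mul(l, Mul(2, l)) = Mul(2, Pow(l, 2)))
Function('X')(S, V) = Mul(Rational(-1, 48), S) (Function('X')(S, V) = Mul(Add(S, 0), Pow(Add(7, -55), -1)) = Mul(S, Pow(-48, -1)) = Mul(S, Rational(-1, 48)) = Mul(Rational(-1, 48), S))
Add(11836, Function('X')(-143, Function('F')(Mul(0, -1)))) = Add(11836, Mul(Rational(-1, 48), -143)) = Add(11836, Rational(143, 48)) = Rational(568271, 48)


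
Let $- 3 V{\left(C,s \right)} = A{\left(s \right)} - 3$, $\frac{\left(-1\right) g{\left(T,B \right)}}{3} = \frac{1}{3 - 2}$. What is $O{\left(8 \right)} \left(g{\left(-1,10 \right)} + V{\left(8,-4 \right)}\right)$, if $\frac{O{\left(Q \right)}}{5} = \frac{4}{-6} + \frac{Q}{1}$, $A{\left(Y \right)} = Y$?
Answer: $- \frac{220}{9} \approx -24.444$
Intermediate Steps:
$g{\left(T,B \right)} = -3$ ($g{\left(T,B \right)} = - \frac{3}{3 - 2} = - \frac{3}{1} = \left(-3\right) 1 = -3$)
$V{\left(C,s \right)} = 1 - \frac{s}{3}$ ($V{\left(C,s \right)} = - \frac{s - 3}{3} = - \frac{-3 + s}{3} = 1 - \frac{s}{3}$)
$O{\left(Q \right)} = - \frac{10}{3} + 5 Q$ ($O{\left(Q \right)} = 5 \left(\frac{4}{-6} + \frac{Q}{1}\right) = 5 \left(4 \left(- \frac{1}{6}\right) + Q 1\right) = 5 \left(- \frac{2}{3} + Q\right) = - \frac{10}{3} + 5 Q$)
$O{\left(8 \right)} \left(g{\left(-1,10 \right)} + V{\left(8,-4 \right)}\right) = \left(- \frac{10}{3} + 5 \cdot 8\right) \left(-3 + \left(1 - - \frac{4}{3}\right)\right) = \left(- \frac{10}{3} + 40\right) \left(-3 + \left(1 + \frac{4}{3}\right)\right) = \frac{110 \left(-3 + \frac{7}{3}\right)}{3} = \frac{110}{3} \left(- \frac{2}{3}\right) = - \frac{220}{9}$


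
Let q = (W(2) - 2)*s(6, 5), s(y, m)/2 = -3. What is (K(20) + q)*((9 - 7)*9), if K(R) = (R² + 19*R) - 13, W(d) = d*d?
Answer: 13590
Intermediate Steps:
s(y, m) = -6 (s(y, m) = 2*(-3) = -6)
W(d) = d²
q = -12 (q = (2² - 2)*(-6) = (4 - 2)*(-6) = 2*(-6) = -12)
K(R) = -13 + R² + 19*R
(K(20) + q)*((9 - 7)*9) = ((-13 + 20² + 19*20) - 12)*((9 - 7)*9) = ((-13 + 400 + 380) - 12)*(2*9) = (767 - 12)*18 = 755*18 = 13590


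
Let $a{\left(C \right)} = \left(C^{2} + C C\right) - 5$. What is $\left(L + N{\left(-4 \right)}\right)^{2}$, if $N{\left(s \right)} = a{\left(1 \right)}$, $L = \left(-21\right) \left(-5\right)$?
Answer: $10404$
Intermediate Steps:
$L = 105$
$a{\left(C \right)} = -5 + 2 C^{2}$ ($a{\left(C \right)} = \left(C^{2} + C^{2}\right) - 5 = 2 C^{2} - 5 = -5 + 2 C^{2}$)
$N{\left(s \right)} = -3$ ($N{\left(s \right)} = -5 + 2 \cdot 1^{2} = -5 + 2 \cdot 1 = -5 + 2 = -3$)
$\left(L + N{\left(-4 \right)}\right)^{2} = \left(105 - 3\right)^{2} = 102^{2} = 10404$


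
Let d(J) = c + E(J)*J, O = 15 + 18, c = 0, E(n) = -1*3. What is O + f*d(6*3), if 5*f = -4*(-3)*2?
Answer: -1131/5 ≈ -226.20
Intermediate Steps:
E(n) = -3
f = 24/5 (f = (-4*(-3)*2)/5 = (12*2)/5 = (⅕)*24 = 24/5 ≈ 4.8000)
O = 33
d(J) = -3*J (d(J) = 0 - 3*J = -3*J)
O + f*d(6*3) = 33 + 24*(-18*3)/5 = 33 + 24*(-3*18)/5 = 33 + (24/5)*(-54) = 33 - 1296/5 = -1131/5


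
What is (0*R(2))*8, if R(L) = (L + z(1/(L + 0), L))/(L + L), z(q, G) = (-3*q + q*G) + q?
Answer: 0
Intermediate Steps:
z(q, G) = -2*q + G*q (z(q, G) = (-3*q + G*q) + q = -2*q + G*q)
R(L) = (L + (-2 + L)/L)/(2*L) (R(L) = (L + (-2 + L)/(L + 0))/(L + L) = (L + (-2 + L)/L)/((2*L)) = (L + (-2 + L)/L)*(1/(2*L)) = (L + (-2 + L)/L)/(2*L))
(0*R(2))*8 = (0*((1/2)*(-2 + 2 + 2**2)/2**2))*8 = (0*((1/2)*(1/4)*(-2 + 2 + 4)))*8 = (0*((1/2)*(1/4)*4))*8 = (0*(1/2))*8 = 0*8 = 0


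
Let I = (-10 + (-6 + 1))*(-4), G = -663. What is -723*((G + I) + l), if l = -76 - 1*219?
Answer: 649254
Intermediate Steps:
l = -295 (l = -76 - 219 = -295)
I = 60 (I = (-10 - 5)*(-4) = -15*(-4) = 60)
-723*((G + I) + l) = -723*((-663 + 60) - 295) = -723*(-603 - 295) = -723*(-898) = 649254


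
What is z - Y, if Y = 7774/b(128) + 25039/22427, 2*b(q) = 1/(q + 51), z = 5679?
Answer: -62289066390/22427 ≈ -2.7774e+6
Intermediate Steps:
b(q) = 1/(2*(51 + q)) (b(q) = 1/(2*(q + 51)) = 1/(2*(51 + q)))
Y = 62416429323/22427 (Y = 7774/((1/(2*(51 + 128)))) + 25039/22427 = 7774/(((½)/179)) + 25039*(1/22427) = 7774/(((½)*(1/179))) + 25039/22427 = 7774/(1/358) + 25039/22427 = 7774*358 + 25039/22427 = 2783092 + 25039/22427 = 62416429323/22427 ≈ 2.7831e+6)
z - Y = 5679 - 1*62416429323/22427 = 5679 - 62416429323/22427 = -62289066390/22427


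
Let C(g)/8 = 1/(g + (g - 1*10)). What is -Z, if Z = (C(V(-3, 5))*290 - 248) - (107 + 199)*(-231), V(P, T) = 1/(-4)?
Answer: -1474558/21 ≈ -70217.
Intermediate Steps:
V(P, T) = -1/4
C(g) = 8/(-10 + 2*g) (C(g) = 8/(g + (g - 1*10)) = 8/(g + (g - 10)) = 8/(g + (-10 + g)) = 8/(-10 + 2*g))
Z = 1474558/21 (Z = ((4/(-5 - 1/4))*290 - 248) - (107 + 199)*(-231) = ((4/(-21/4))*290 - 248) - 306*(-231) = ((4*(-4/21))*290 - 248) - 1*(-70686) = (-16/21*290 - 248) + 70686 = (-4640/21 - 248) + 70686 = -9848/21 + 70686 = 1474558/21 ≈ 70217.)
-Z = -1*1474558/21 = -1474558/21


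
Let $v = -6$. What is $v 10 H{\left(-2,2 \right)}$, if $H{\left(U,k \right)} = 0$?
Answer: $0$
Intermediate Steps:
$v 10 H{\left(-2,2 \right)} = \left(-6\right) 10 \cdot 0 = \left(-60\right) 0 = 0$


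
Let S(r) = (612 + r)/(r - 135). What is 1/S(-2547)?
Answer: 298/215 ≈ 1.3860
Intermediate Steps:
S(r) = (612 + r)/(-135 + r)
1/S(-2547) = 1/((612 - 2547)/(-135 - 2547)) = 1/(-1935/(-2682)) = 1/(-1/2682*(-1935)) = 1/(215/298) = 298/215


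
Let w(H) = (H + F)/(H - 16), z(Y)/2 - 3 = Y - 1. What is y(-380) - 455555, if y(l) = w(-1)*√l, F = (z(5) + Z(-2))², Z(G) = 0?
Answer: -455555 - 390*I*√95/17 ≈ -4.5556e+5 - 223.6*I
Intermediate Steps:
z(Y) = 4 + 2*Y (z(Y) = 6 + 2*(Y - 1) = 6 + 2*(-1 + Y) = 6 + (-2 + 2*Y) = 4 + 2*Y)
F = 196 (F = ((4 + 2*5) + 0)² = ((4 + 10) + 0)² = (14 + 0)² = 14² = 196)
w(H) = (196 + H)/(-16 + H) (w(H) = (H + 196)/(H - 16) = (196 + H)/(-16 + H))
y(l) = -195*√l/17 (y(l) = ((196 - 1)/(-16 - 1))*√l = (195/(-17))*√l = (-1/17*195)*√l = -195*√l/17)
y(-380) - 455555 = -390*I*√95/17 - 455555 = -455555 - 390*I*√95/17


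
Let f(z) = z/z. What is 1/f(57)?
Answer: 1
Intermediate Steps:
f(z) = 1
1/f(57) = 1/1 = 1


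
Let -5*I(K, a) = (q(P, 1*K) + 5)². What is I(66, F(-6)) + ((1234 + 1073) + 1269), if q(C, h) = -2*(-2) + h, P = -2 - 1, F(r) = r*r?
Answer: 2451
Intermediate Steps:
F(r) = r²
P = -3
q(C, h) = 4 + h
I(K, a) = -(9 + K)²/5 (I(K, a) = -((4 + 1*K) + 5)²/5 = -((4 + K) + 5)²/5 = -(9 + K)²/5)
I(66, F(-6)) + ((1234 + 1073) + 1269) = -(9 + 66)²/5 + ((1234 + 1073) + 1269) = -⅕*75² + (2307 + 1269) = -⅕*5625 + 3576 = -1125 + 3576 = 2451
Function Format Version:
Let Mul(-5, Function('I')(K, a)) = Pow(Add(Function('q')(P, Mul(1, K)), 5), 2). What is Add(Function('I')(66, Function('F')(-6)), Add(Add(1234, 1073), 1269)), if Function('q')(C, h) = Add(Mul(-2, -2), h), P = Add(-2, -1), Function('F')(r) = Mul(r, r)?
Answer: 2451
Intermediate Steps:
Function('F')(r) = Pow(r, 2)
P = -3
Function('q')(C, h) = Add(4, h)
Function('I')(K, a) = Mul(Rational(-1, 5), Pow(Add(9, K), 2)) (Function('I')(K, a) = Mul(Rational(-1, 5), Pow(Add(Add(4, Mul(1, K)), 5), 2)) = Mul(Rational(-1, 5), Pow(Add(Add(4, K), 5), 2)) = Mul(Rational(-1, 5), Pow(Add(9, K), 2)))
Add(Function('I')(66, Function('F')(-6)), Add(Add(1234, 1073), 1269)) = Add(Mul(Rational(-1, 5), Pow(Add(9, 66), 2)), Add(Add(1234, 1073), 1269)) = Add(Mul(Rational(-1, 5), Pow(75, 2)), Add(2307, 1269)) = Add(Mul(Rational(-1, 5), 5625), 3576) = Add(-1125, 3576) = 2451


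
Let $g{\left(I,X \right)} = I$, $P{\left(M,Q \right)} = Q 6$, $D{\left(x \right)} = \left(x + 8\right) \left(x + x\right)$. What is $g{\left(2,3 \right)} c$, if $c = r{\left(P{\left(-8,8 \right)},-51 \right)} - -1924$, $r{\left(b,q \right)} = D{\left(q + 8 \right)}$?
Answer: $9868$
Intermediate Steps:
$D{\left(x \right)} = 2 x \left(8 + x\right)$ ($D{\left(x \right)} = \left(8 + x\right) 2 x = 2 x \left(8 + x\right)$)
$P{\left(M,Q \right)} = 6 Q$
$r{\left(b,q \right)} = 2 \left(8 + q\right) \left(16 + q\right)$ ($r{\left(b,q \right)} = 2 \left(q + 8\right) \left(8 + \left(q + 8\right)\right) = 2 \left(8 + q\right) \left(8 + \left(8 + q\right)\right) = 2 \left(8 + q\right) \left(16 + q\right)$)
$c = 4934$ ($c = 2 \left(8 - 51\right) \left(16 - 51\right) - -1924 = 2 \left(-43\right) \left(-35\right) + 1924 = 3010 + 1924 = 4934$)
$g{\left(2,3 \right)} c = 2 \cdot 4934 = 9868$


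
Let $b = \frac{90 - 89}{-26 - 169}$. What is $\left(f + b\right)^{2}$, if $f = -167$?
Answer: $\frac{1060544356}{38025} \approx 27891.0$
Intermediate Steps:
$b = - \frac{1}{195}$ ($b = 1 \frac{1}{-195} = 1 \left(- \frac{1}{195}\right) = - \frac{1}{195} \approx -0.0051282$)
$\left(f + b\right)^{2} = \left(-167 - \frac{1}{195}\right)^{2} = \left(- \frac{32566}{195}\right)^{2} = \frac{1060544356}{38025}$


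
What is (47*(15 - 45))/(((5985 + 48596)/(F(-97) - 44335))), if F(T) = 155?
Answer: 62293800/54581 ≈ 1141.3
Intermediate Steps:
(47*(15 - 45))/(((5985 + 48596)/(F(-97) - 44335))) = (47*(15 - 45))/(((5985 + 48596)/(155 - 44335))) = (47*(-30))/((54581/(-44180))) = -1410/(54581*(-1/44180)) = -1410/(-54581/44180) = -1410*(-44180/54581) = 62293800/54581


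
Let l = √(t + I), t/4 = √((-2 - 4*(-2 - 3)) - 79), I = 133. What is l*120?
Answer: 120*√(133 + 4*I*√61) ≈ 1393.3 + 161.44*I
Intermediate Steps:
t = 4*I*√61 (t = 4*√((-2 - 4*(-2 - 3)) - 79) = 4*√((-2 - 4*(-5)) - 79) = 4*√((-2 + 20) - 79) = 4*√(18 - 79) = 4*√(-61) = 4*(I*√61) = 4*I*√61 ≈ 31.241*I)
l = √(133 + 4*I*√61) (l = √(4*I*√61 + 133) = √(133 + 4*I*√61) ≈ 11.611 + 1.3453*I)
l*120 = √(133 + 4*I*√61)*120 = 120*√(133 + 4*I*√61)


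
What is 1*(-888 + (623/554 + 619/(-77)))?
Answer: -38175259/42658 ≈ -894.91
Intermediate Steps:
1*(-888 + (623/554 + 619/(-77))) = 1*(-888 + (623*(1/554) + 619*(-1/77))) = 1*(-888 + (623/554 - 619/77)) = 1*(-888 - 294955/42658) = 1*(-38175259/42658) = -38175259/42658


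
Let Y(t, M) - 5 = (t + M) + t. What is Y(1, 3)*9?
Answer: 90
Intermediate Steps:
Y(t, M) = 5 + M + 2*t (Y(t, M) = 5 + ((t + M) + t) = 5 + ((M + t) + t) = 5 + (M + 2*t) = 5 + M + 2*t)
Y(1, 3)*9 = (5 + 3 + 2*1)*9 = (5 + 3 + 2)*9 = 10*9 = 90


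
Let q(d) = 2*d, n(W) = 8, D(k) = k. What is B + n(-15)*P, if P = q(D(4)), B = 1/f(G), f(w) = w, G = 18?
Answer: 1153/18 ≈ 64.056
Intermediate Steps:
B = 1/18 ≈ 0.055556
P = 8 (P = 2*4 = 8)
B + n(-15)*P = 1/18 + 8*8 = 1/18 + 64 = 1153/18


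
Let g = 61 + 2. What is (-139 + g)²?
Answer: 5776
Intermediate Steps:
g = 63
(-139 + g)² = (-139 + 63)² = (-76)² = 5776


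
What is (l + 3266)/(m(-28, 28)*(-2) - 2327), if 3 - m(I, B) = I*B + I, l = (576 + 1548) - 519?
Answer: -4871/3957 ≈ -1.2310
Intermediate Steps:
l = 1605 (l = 2124 - 519 = 1605)
m(I, B) = 3 - I - B*I (m(I, B) = 3 - (I*B + I) = 3 - (B*I + I) = 3 - (I + B*I) = 3 + (-I - B*I) = 3 - I - B*I)
(l + 3266)/(m(-28, 28)*(-2) - 2327) = (1605 + 3266)/((3 - 1*(-28) - 1*28*(-28))*(-2) - 2327) = 4871/((3 + 28 + 784)*(-2) - 2327) = 4871/(815*(-2) - 2327) = 4871/(-1630 - 2327) = 4871/(-3957) = 4871*(-1/3957) = -4871/3957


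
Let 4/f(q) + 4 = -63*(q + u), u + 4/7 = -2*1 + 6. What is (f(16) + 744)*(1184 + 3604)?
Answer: 1093612716/307 ≈ 3.5623e+6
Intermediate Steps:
u = 24/7 (u = -4/7 + (-2*1 + 6) = -4/7 + (-2 + 6) = -4/7 + 4 = 24/7 ≈ 3.4286)
f(q) = 4/(-220 - 63*q) (f(q) = 4/(-4 - 63*(q + 24/7)) = 4/(-4 - 63*(24/7 + q)) = 4/(-4 + (-216 - 63*q)) = 4/(-220 - 63*q))
(f(16) + 744)*(1184 + 3604) = (-4/(220 + 63*16) + 744)*(1184 + 3604) = (-4/(220 + 1008) + 744)*4788 = (-4/1228 + 744)*4788 = (-4*1/1228 + 744)*4788 = (-1/307 + 744)*4788 = (228407/307)*4788 = 1093612716/307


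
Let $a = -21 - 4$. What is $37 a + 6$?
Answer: $-919$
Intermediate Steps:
$a = -25$
$37 a + 6 = 37 \left(-25\right) + 6 = -925 + 6 = -919$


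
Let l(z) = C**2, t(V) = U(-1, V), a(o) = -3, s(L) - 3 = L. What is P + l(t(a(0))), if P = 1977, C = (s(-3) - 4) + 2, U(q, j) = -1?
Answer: 1981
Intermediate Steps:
s(L) = 3 + L
t(V) = -1
C = -2 (C = ((3 - 3) - 4) + 2 = (0 - 4) + 2 = -4 + 2 = -2)
l(z) = 4 (l(z) = (-2)**2 = 4)
P + l(t(a(0))) = 1977 + 4 = 1981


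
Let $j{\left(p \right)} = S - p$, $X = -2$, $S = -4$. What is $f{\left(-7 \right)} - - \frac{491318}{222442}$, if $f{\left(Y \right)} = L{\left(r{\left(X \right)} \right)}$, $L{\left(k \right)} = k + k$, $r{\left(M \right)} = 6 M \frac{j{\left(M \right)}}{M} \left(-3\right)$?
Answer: $\frac{8253571}{111221} \approx 74.209$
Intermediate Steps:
$j{\left(p \right)} = -4 - p$
$r{\left(M \right)} = 72 + 18 M$ ($r{\left(M \right)} = 6 M \frac{-4 - M}{M} \left(-3\right) = \left(-24 - 6 M\right) \left(-3\right) = 72 + 18 M$)
$L{\left(k \right)} = 2 k$
$f{\left(Y \right)} = 72$ ($f{\left(Y \right)} = 2 \left(72 + 18 \left(-2\right)\right) = 2 \left(72 - 36\right) = 2 \cdot 36 = 72$)
$f{\left(-7 \right)} - - \frac{491318}{222442} = 72 - - \frac{491318}{222442} = 72 - \left(-491318\right) \frac{1}{222442} = 72 - - \frac{245659}{111221} = 72 + \frac{245659}{111221} = \frac{8253571}{111221}$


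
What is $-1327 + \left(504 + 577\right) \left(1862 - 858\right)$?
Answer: $1083997$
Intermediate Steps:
$-1327 + \left(504 + 577\right) \left(1862 - 858\right) = -1327 + 1081 \cdot 1004 = -1327 + 1085324 = 1083997$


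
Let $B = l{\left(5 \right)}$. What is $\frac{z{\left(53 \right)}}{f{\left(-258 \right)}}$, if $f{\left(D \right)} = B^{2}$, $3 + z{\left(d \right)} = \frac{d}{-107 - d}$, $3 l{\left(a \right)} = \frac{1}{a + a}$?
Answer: $- \frac{23985}{8} \approx -2998.1$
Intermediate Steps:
$l{\left(a \right)} = \frac{1}{6 a}$ ($l{\left(a \right)} = \frac{1}{3 \left(a + a\right)} = \frac{1}{3 \cdot 2 a} = \frac{\frac{1}{2} \frac{1}{a}}{3} = \frac{1}{6 a}$)
$B = \frac{1}{30}$ ($B = \frac{1}{6 \cdot 5} = \frac{1}{6} \cdot \frac{1}{5} = \frac{1}{30} \approx 0.033333$)
$z{\left(d \right)} = -3 + \frac{d}{-107 - d}$
$f{\left(D \right)} = \frac{1}{900}$ ($f{\left(D \right)} = \left(\frac{1}{30}\right)^{2} = \frac{1}{900}$)
$\frac{z{\left(53 \right)}}{f{\left(-258 \right)}} = \frac{-321 - 212}{107 + 53} \frac{1}{\frac{1}{900}} = \frac{-321 - 212}{160} \cdot 900 = \frac{1}{160} \left(-533\right) 900 = \left(- \frac{533}{160}\right) 900 = - \frac{23985}{8}$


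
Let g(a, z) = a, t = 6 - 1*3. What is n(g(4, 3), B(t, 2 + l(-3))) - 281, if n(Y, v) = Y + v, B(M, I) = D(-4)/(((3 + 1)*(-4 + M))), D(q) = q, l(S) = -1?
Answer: -276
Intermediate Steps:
t = 3 (t = 6 - 3 = 3)
B(M, I) = -4/(-16 + 4*M) (B(M, I) = -4*1/((-4 + M)*(3 + 1)) = -4*1/(4*(-4 + M)) = -4/(-16 + 4*M))
n(g(4, 3), B(t, 2 + l(-3))) - 281 = (4 - 1/(-4 + 3)) - 281 = (4 - 1/(-1)) - 281 = (4 - 1*(-1)) - 281 = (4 + 1) - 281 = 5 - 281 = -276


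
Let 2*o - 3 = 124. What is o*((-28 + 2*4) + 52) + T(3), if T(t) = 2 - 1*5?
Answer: 2029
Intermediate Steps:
o = 127/2 (o = 3/2 + (1/2)*124 = 3/2 + 62 = 127/2 ≈ 63.500)
T(t) = -3 (T(t) = 2 - 5 = -3)
o*((-28 + 2*4) + 52) + T(3) = 127*((-28 + 2*4) + 52)/2 - 3 = 127*((-28 + 8) + 52)/2 - 3 = 127*(-20 + 52)/2 - 3 = (127/2)*32 - 3 = 2032 - 3 = 2029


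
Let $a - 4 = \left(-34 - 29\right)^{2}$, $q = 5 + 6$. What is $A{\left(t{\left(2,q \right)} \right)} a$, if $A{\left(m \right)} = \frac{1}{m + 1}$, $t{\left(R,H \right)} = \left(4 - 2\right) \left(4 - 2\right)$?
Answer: $\frac{3973}{5} \approx 794.6$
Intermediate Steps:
$q = 11$
$t{\left(R,H \right)} = 4$ ($t{\left(R,H \right)} = 2 \cdot 2 = 4$)
$a = 3973$ ($a = 4 + \left(-34 - 29\right)^{2} = 4 + \left(-63\right)^{2} = 4 + 3969 = 3973$)
$A{\left(m \right)} = \frac{1}{1 + m}$
$A{\left(t{\left(2,q \right)} \right)} a = \frac{1}{1 + 4} \cdot 3973 = \frac{1}{5} \cdot 3973 = \frac{3973}{5}$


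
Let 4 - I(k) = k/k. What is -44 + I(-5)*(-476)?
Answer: -1472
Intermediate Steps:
I(k) = 3 (I(k) = 4 - k/k = 4 - 1*1 = 4 - 1 = 3)
-44 + I(-5)*(-476) = -44 + 3*(-476) = -44 - 1428 = -1472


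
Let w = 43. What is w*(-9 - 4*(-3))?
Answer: 129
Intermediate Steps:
w*(-9 - 4*(-3)) = 43*(-9 - 4*(-3)) = 43*(-9 + 12) = 43*3 = 129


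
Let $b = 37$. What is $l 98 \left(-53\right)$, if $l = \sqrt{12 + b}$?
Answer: $-36358$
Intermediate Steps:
$l = 7$ ($l = \sqrt{12 + 37} = \sqrt{49} = 7$)
$l 98 \left(-53\right) = 7 \cdot 98 \left(-53\right) = 686 \left(-53\right) = -36358$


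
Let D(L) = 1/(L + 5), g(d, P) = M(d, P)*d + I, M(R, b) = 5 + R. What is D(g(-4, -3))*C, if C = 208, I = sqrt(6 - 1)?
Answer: -52 + 52*sqrt(5) ≈ 64.276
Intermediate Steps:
I = sqrt(5) ≈ 2.2361
g(d, P) = sqrt(5) + d*(5 + d) (g(d, P) = (5 + d)*d + sqrt(5) = d*(5 + d) + sqrt(5) = sqrt(5) + d*(5 + d))
D(L) = 1/(5 + L)
D(g(-4, -3))*C = 208/(5 + (sqrt(5) - 4*(5 - 4))) = 208/(5 + (sqrt(5) - 4*1)) = 208/(5 + (sqrt(5) - 4)) = 208/(5 + (-4 + sqrt(5))) = 208/(1 + sqrt(5))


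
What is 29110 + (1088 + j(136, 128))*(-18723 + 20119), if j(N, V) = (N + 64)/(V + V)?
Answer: 12392389/8 ≈ 1.5490e+6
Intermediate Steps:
j(N, V) = (64 + N)/(2*V) (j(N, V) = (64 + N)/((2*V)) = (64 + N)*(1/(2*V)) = (64 + N)/(2*V))
29110 + (1088 + j(136, 128))*(-18723 + 20119) = 29110 + (1088 + (1/2)*(64 + 136)/128)*(-18723 + 20119) = 29110 + (1088 + (1/2)*(1/128)*200)*1396 = 29110 + (1088 + 25/32)*1396 = 29110 + (34841/32)*1396 = 29110 + 12159509/8 = 12392389/8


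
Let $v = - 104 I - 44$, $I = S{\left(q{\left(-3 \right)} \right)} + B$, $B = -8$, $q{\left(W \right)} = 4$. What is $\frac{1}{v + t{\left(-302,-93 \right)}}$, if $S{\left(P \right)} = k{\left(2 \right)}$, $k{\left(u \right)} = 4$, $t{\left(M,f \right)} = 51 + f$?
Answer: $\frac{1}{330} \approx 0.0030303$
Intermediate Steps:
$S{\left(P \right)} = 4$
$I = -4$ ($I = 4 - 8 = -4$)
$v = 372$ ($v = \left(-104\right) \left(-4\right) - 44 = 416 - 44 = 372$)
$\frac{1}{v + t{\left(-302,-93 \right)}} = \frac{1}{372 + \left(51 - 93\right)} = \frac{1}{372 - 42} = \frac{1}{330}$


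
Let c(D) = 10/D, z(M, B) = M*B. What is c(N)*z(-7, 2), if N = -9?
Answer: 140/9 ≈ 15.556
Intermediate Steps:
z(M, B) = B*M
c(N)*z(-7, 2) = (10/(-9))*(2*(-7)) = (10*(-⅑))*(-14) = -10/9*(-14) = 140/9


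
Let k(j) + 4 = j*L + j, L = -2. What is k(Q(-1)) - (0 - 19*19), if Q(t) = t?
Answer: 358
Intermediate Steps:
k(j) = -4 - j (k(j) = -4 + (j*(-2) + j) = -4 + (-2*j + j) = -4 - j)
k(Q(-1)) - (0 - 19*19) = (-4 - 1*(-1)) - (0 - 19*19) = (-4 + 1) - (0 - 361) = -3 - 1*(-361) = -3 + 361 = 358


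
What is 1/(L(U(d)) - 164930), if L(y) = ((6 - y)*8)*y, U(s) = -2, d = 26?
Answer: -1/165058 ≈ -6.0585e-6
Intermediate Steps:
L(y) = y*(48 - 8*y) (L(y) = (48 - 8*y)*y = y*(48 - 8*y))
1/(L(U(d)) - 164930) = 1/(8*(-2)*(6 - 1*(-2)) - 164930) = 1/(8*(-2)*(6 + 2) - 164930) = 1/(8*(-2)*8 - 164930) = 1/(-128 - 164930) = 1/(-165058) = -1/165058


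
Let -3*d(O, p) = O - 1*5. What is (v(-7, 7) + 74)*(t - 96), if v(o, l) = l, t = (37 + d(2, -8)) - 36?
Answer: -7614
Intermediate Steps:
d(O, p) = 5/3 - O/3 (d(O, p) = -(O - 1*5)/3 = -(O - 5)/3 = -(-5 + O)/3 = 5/3 - O/3)
t = 2 (t = (37 + (5/3 - ⅓*2)) - 36 = (37 + (5/3 - ⅔)) - 36 = (37 + 1) - 36 = 38 - 36 = 2)
(v(-7, 7) + 74)*(t - 96) = (7 + 74)*(2 - 96) = 81*(-94) = -7614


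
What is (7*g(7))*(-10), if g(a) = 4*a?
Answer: -1960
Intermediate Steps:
(7*g(7))*(-10) = (7*(4*7))*(-10) = (7*28)*(-10) = 196*(-10) = -1960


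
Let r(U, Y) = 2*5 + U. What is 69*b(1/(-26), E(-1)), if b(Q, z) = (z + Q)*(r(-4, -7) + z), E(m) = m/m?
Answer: 12075/26 ≈ 464.42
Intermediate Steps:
r(U, Y) = 10 + U
E(m) = 1
b(Q, z) = (6 + z)*(Q + z) (b(Q, z) = (z + Q)*((10 - 4) + z) = (Q + z)*(6 + z) = (6 + z)*(Q + z))
69*b(1/(-26), E(-1)) = 69*(1² + 6/(-26) + 6*1 + 1/(-26)) = 69*(1 + 6*(-1/26) + 6 - 1/26*1) = 69*(1 - 3/13 + 6 - 1/26) = 69*(175/26) = 12075/26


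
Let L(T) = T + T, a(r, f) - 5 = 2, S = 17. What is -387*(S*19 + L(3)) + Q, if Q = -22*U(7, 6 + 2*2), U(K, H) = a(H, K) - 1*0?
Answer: -127477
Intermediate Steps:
a(r, f) = 7 (a(r, f) = 5 + 2 = 7)
U(K, H) = 7 (U(K, H) = 7 - 1*0 = 7 + 0 = 7)
L(T) = 2*T
Q = -154 (Q = -22*7 = -154)
-387*(S*19 + L(3)) + Q = -387*(17*19 + 2*3) - 154 = -387*(323 + 6) - 154 = -387*329 - 154 = -127323 - 154 = -127477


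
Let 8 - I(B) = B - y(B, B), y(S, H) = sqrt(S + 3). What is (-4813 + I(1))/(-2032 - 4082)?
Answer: 2402/3057 ≈ 0.78574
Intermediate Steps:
y(S, H) = sqrt(3 + S)
I(B) = 8 + sqrt(3 + B) - B (I(B) = 8 - (B - sqrt(3 + B)) = 8 + (sqrt(3 + B) - B) = 8 + sqrt(3 + B) - B)
(-4813 + I(1))/(-2032 - 4082) = (-4813 + (8 + sqrt(3 + 1) - 1*1))/(-2032 - 4082) = (-4813 + (8 + sqrt(4) - 1))/(-6114) = (-4813 + (8 + 2 - 1))*(-1/6114) = (-4813 + 9)*(-1/6114) = -4804*(-1/6114) = 2402/3057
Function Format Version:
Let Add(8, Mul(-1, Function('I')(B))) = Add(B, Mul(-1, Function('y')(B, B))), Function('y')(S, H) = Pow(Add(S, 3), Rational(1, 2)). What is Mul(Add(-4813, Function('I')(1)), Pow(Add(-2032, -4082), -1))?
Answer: Rational(2402, 3057) ≈ 0.78574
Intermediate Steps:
Function('y')(S, H) = Pow(Add(3, S), Rational(1, 2))
Function('I')(B) = Add(8, Pow(Add(3, B), Rational(1, 2)), Mul(-1, B)) (Function('I')(B) = Add(8, Mul(-1, Add(B, Mul(-1, Pow(Add(3, B), Rational(1, 2)))))) = Add(8, Add(Pow(Add(3, B), Rational(1, 2)), Mul(-1, B))) = Add(8, Pow(Add(3, B), Rational(1, 2)), Mul(-1, B)))
Mul(Add(-4813, Function('I')(1)), Pow(Add(-2032, -4082), -1)) = Mul(Add(-4813, Add(8, Pow(Add(3, 1), Rational(1, 2)), Mul(-1, 1))), Pow(Add(-2032, -4082), -1)) = Mul(Add(-4813, Add(8, Pow(4, Rational(1, 2)), -1)), Pow(-6114, -1)) = Mul(Add(-4813, Add(8, 2, -1)), Rational(-1, 6114)) = Mul(Add(-4813, 9), Rational(-1, 6114)) = Mul(-4804, Rational(-1, 6114)) = Rational(2402, 3057)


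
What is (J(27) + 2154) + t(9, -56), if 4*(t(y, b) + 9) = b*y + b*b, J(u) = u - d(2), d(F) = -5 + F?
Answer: 2833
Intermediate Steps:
J(u) = 3 + u (J(u) = u - (-5 + 2) = u - 1*(-3) = u + 3 = 3 + u)
t(y, b) = -9 + b²/4 + b*y/4 (t(y, b) = -9 + (b*y + b*b)/4 = -9 + (b*y + b²)/4 = -9 + (b² + b*y)/4 = -9 + (b²/4 + b*y/4) = -9 + b²/4 + b*y/4)
(J(27) + 2154) + t(9, -56) = ((3 + 27) + 2154) + (-9 + (¼)*(-56)² + (¼)*(-56)*9) = (30 + 2154) + (-9 + (¼)*3136 - 126) = 2184 + (-9 + 784 - 126) = 2184 + 649 = 2833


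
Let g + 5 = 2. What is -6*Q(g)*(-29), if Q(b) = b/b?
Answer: 174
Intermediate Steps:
g = -3 (g = -5 + 2 = -3)
Q(b) = 1
-6*Q(g)*(-29) = -6*1*(-29) = -6*(-29) = 174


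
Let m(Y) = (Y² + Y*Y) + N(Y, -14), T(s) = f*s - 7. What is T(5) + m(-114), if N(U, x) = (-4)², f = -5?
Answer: 25976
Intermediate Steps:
N(U, x) = 16
T(s) = -7 - 5*s (T(s) = -5*s - 7 = -7 - 5*s)
m(Y) = 16 + 2*Y² (m(Y) = (Y² + Y*Y) + 16 = (Y² + Y²) + 16 = 2*Y² + 16 = 16 + 2*Y²)
T(5) + m(-114) = (-7 - 5*5) + (16 + 2*(-114)²) = (-7 - 25) + (16 + 2*12996) = -32 + (16 + 25992) = -32 + 26008 = 25976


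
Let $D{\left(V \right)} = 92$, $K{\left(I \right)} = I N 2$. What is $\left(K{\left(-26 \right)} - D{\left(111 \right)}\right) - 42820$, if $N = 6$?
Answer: $-43224$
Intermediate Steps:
$K{\left(I \right)} = 12 I$ ($K{\left(I \right)} = I 6 \cdot 2 = 6 I 2 = 12 I$)
$\left(K{\left(-26 \right)} - D{\left(111 \right)}\right) - 42820 = \left(12 \left(-26\right) - 92\right) - 42820 = \left(-312 - 92\right) - 42820 = -404 - 42820 = -43224$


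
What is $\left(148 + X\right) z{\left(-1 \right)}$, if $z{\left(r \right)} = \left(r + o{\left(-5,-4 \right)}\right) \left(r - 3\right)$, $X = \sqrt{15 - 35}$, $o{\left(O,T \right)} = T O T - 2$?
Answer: $49136 + 664 i \sqrt{5} \approx 49136.0 + 1484.8 i$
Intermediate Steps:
$o{\left(O,T \right)} = -2 + O T^{2}$ ($o{\left(O,T \right)} = O T T - 2 = O T^{2} - 2 = -2 + O T^{2}$)
$X = 2 i \sqrt{5}$ ($X = \sqrt{-20} = 2 i \sqrt{5} \approx 4.4721 i$)
$z{\left(r \right)} = \left(-82 + r\right) \left(-3 + r\right)$ ($z{\left(r \right)} = \left(r - \left(2 + 5 \left(-4\right)^{2}\right)\right) \left(r - 3\right) = \left(r - 82\right) \left(-3 + r\right) = \left(-82 + r\right) \left(-3 + r\right)$)
$\left(148 + X\right) z{\left(-1 \right)} = \left(148 + 2 i \sqrt{5}\right) \left(246 + \left(-1\right)^{2} - -85\right) = \left(148 + 2 i \sqrt{5}\right) \left(246 + 1 + 85\right) = \left(148 + 2 i \sqrt{5}\right) 332 = 49136 + 664 i \sqrt{5}$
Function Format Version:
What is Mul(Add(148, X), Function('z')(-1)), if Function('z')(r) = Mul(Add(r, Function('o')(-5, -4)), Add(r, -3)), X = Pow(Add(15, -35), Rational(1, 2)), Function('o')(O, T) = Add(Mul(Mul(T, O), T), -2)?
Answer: Add(49136, Mul(664, I, Pow(5, Rational(1, 2)))) ≈ Add(49136., Mul(1484.8, I))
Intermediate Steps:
Function('o')(O, T) = Add(-2, Mul(O, Pow(T, 2))) (Function('o')(O, T) = Add(Mul(Mul(O, T), T), -2) = Add(Mul(O, Pow(T, 2)), -2) = Add(-2, Mul(O, Pow(T, 2))))
X = Mul(2, I, Pow(5, Rational(1, 2))) (X = Pow(-20, Rational(1, 2)) = Mul(2, I, Pow(5, Rational(1, 2))) ≈ Mul(4.4721, I))
Function('z')(r) = Mul(Add(-82, r), Add(-3, r)) (Function('z')(r) = Mul(Add(r, Add(-2, Mul(-5, Pow(-4, 2)))), Add(r, -3)) = Mul(Add(r, Add(-2, Mul(-5, 16))), Add(-3, r)) = Mul(Add(r, Add(-2, -80)), Add(-3, r)) = Mul(Add(r, -82), Add(-3, r)) = Mul(Add(-82, r), Add(-3, r)))
Mul(Add(148, X), Function('z')(-1)) = Mul(Add(148, Mul(2, I, Pow(5, Rational(1, 2)))), Add(246, Pow(-1, 2), Mul(-85, -1))) = Mul(Add(148, Mul(2, I, Pow(5, Rational(1, 2)))), Add(246, 1, 85)) = Mul(Add(148, Mul(2, I, Pow(5, Rational(1, 2)))), 332) = Add(49136, Mul(664, I, Pow(5, Rational(1, 2))))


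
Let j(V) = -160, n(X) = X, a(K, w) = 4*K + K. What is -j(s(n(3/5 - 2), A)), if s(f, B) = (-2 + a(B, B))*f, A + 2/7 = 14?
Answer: 160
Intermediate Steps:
a(K, w) = 5*K
A = 96/7 (A = -2/7 + 14 = 96/7 ≈ 13.714)
s(f, B) = f*(-2 + 5*B) (s(f, B) = (-2 + 5*B)*f = f*(-2 + 5*B))
-j(s(n(3/5 - 2), A)) = -1*(-160) = 160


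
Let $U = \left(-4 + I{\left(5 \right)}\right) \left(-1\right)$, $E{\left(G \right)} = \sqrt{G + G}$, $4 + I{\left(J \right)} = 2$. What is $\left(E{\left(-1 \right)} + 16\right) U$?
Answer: $96 + 6 i \sqrt{2} \approx 96.0 + 8.4853 i$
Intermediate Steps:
$I{\left(J \right)} = -2$ ($I{\left(J \right)} = -4 + 2 = -2$)
$E{\left(G \right)} = \sqrt{2} \sqrt{G}$ ($E{\left(G \right)} = \sqrt{2 G} = \sqrt{2} \sqrt{G}$)
$U = 6$ ($U = \left(-4 - 2\right) \left(-1\right) = \left(-6\right) \left(-1\right) = 6$)
$\left(E{\left(-1 \right)} + 16\right) U = \left(\sqrt{2} \sqrt{-1} + 16\right) 6 = \left(\sqrt{2} i + 16\right) 6 = \left(i \sqrt{2} + 16\right) 6 = \left(16 + i \sqrt{2}\right) 6 = 96 + 6 i \sqrt{2}$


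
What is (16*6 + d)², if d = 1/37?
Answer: 12623809/1369 ≈ 9221.2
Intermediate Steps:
d = 1/37 ≈ 0.027027
(16*6 + d)² = (16*6 + 1/37)² = (96 + 1/37)² = (3553/37)² = 12623809/1369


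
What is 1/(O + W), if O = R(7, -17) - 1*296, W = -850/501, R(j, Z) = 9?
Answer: -501/144637 ≈ -0.0034638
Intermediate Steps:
W = -850/501 (W = -850*1/501 = -850/501 ≈ -1.6966)
O = -287 (O = 9 - 1*296 = 9 - 296 = -287)
1/(O + W) = 1/(-287 - 850/501) = 1/(-144637/501) = -501/144637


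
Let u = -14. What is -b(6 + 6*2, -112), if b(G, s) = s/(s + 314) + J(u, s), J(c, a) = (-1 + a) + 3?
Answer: 11166/101 ≈ 110.55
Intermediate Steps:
J(c, a) = 2 + a
b(G, s) = 2 + s + s/(314 + s) (b(G, s) = s/(s + 314) + (2 + s) = s/(314 + s) + (2 + s) = 2 + s + s/(314 + s))
-b(6 + 6*2, -112) = -(628 + (-112)**2 + 317*(-112))/(314 - 112) = -(628 + 12544 - 35504)/202 = -(-22332)/202 = -1*(-11166/101) = 11166/101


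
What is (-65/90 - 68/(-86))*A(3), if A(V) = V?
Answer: 53/258 ≈ 0.20543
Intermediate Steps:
(-65/90 - 68/(-86))*A(3) = (-65/90 - 68/(-86))*3 = (-65*1/90 - 68*(-1/86))*3 = (-13/18 + 34/43)*3 = (53/774)*3 = 53/258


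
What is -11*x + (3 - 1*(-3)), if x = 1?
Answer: -5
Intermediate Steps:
-11*x + (3 - 1*(-3)) = -11*1 + (3 - 1*(-3)) = -11 + (3 + 3) = -11 + 6 = -5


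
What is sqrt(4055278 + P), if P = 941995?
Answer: sqrt(4997273) ≈ 2235.5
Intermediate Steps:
sqrt(4055278 + P) = sqrt(4055278 + 941995) = sqrt(4997273)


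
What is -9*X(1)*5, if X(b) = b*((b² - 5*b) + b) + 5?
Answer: -90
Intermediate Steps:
X(b) = 5 + b*(b² - 4*b) (X(b) = b*(b² - 4*b) + 5 = 5 + b*(b² - 4*b))
-9*X(1)*5 = -9*(5 + 1³ - 4*1²)*5 = -9*(5 + 1 - 4*1)*5 = -9*(5 + 1 - 4)*5 = -9*2*5 = -18*5 = -90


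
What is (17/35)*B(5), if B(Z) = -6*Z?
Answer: -102/7 ≈ -14.571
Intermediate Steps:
(17/35)*B(5) = (17/35)*(-6*5) = (17*(1/35))*(-30) = (17/35)*(-30) = -102/7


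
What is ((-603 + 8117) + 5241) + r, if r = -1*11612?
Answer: 1143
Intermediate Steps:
r = -11612
((-603 + 8117) + 5241) + r = ((-603 + 8117) + 5241) - 11612 = (7514 + 5241) - 11612 = 12755 - 11612 = 1143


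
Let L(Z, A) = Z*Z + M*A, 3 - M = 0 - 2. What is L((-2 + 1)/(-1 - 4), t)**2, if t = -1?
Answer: 15376/625 ≈ 24.602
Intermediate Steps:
M = 5 (M = 3 - (0 - 2) = 3 - 1*(-2) = 3 + 2 = 5)
L(Z, A) = Z**2 + 5*A (L(Z, A) = Z*Z + 5*A = Z**2 + 5*A)
L((-2 + 1)/(-1 - 4), t)**2 = (((-2 + 1)/(-1 - 4))**2 + 5*(-1))**2 = ((-1/(-5))**2 - 5)**2 = ((-1*(-1/5))**2 - 5)**2 = ((1/5)**2 - 5)**2 = (1/25 - 5)**2 = (-124/25)**2 = 15376/625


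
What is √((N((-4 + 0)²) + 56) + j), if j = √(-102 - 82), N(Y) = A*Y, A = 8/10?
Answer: √(1720 + 50*I*√46)/5 ≈ 8.3344 + 0.81378*I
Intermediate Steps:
A = ⅘ (A = 8*(⅒) = ⅘ ≈ 0.80000)
N(Y) = 4*Y/5
j = 2*I*√46 (j = √(-184) = 2*I*√46 ≈ 13.565*I)
√((N((-4 + 0)²) + 56) + j) = √((4*(-4 + 0)²/5 + 56) + 2*I*√46) = √(((⅘)*(-4)² + 56) + 2*I*√46) = √(((⅘)*16 + 56) + 2*I*√46) = √((64/5 + 56) + 2*I*√46) = √(344/5 + 2*I*√46)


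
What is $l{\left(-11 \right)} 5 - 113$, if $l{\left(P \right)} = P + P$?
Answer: $-223$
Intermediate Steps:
$l{\left(P \right)} = 2 P$
$l{\left(-11 \right)} 5 - 113 = 2 \left(-11\right) 5 - 113 = \left(-22\right) 5 - 113 = -110 - 113 = -223$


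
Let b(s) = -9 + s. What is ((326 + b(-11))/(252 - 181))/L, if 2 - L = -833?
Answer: 306/59285 ≈ 0.0051615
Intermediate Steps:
L = 835 (L = 2 - 1*(-833) = 2 + 833 = 835)
((326 + b(-11))/(252 - 181))/L = ((326 + (-9 - 11))/(252 - 181))/835 = ((326 - 20)/71)*(1/835) = (306*(1/71))*(1/835) = (306/71)*(1/835) = 306/59285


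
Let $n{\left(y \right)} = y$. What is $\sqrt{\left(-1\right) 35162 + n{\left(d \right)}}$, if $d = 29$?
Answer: $7 i \sqrt{717} \approx 187.44 i$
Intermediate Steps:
$\sqrt{\left(-1\right) 35162 + n{\left(d \right)}} = \sqrt{\left(-1\right) 35162 + 29} = \sqrt{-35162 + 29} = \sqrt{-35133} = 7 i \sqrt{717}$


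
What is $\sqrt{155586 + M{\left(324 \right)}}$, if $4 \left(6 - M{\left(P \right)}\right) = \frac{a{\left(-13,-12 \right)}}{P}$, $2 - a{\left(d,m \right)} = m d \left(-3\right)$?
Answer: $\frac{\sqrt{201646762}}{36} \approx 394.45$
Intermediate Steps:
$a{\left(d,m \right)} = 2 + 3 d m$ ($a{\left(d,m \right)} = 2 - m d \left(-3\right) = 2 - d m \left(-3\right) = 2 - - 3 d m = 2 + 3 d m$)
$M{\left(P \right)} = 6 - \frac{235}{2 P}$ ($M{\left(P \right)} = 6 - \frac{\left(2 + 3 \left(-13\right) \left(-12\right)\right) \frac{1}{P}}{4} = 6 - \frac{\left(2 + 468\right) \frac{1}{P}}{4} = 6 - \frac{470 \frac{1}{P}}{4} = 6 - \frac{235}{2 P}$)
$\sqrt{155586 + M{\left(324 \right)}} = \sqrt{155586 + \left(6 - \frac{235}{2 \cdot 324}\right)} = \sqrt{155586 + \left(6 - \frac{235}{648}\right)} = \sqrt{155586 + \frac{3653}{648}} = \sqrt{\frac{100823381}{648}} = \frac{\sqrt{201646762}}{36}$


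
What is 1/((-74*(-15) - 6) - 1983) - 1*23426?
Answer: -20591455/879 ≈ -23426.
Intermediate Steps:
1/((-74*(-15) - 6) - 1983) - 1*23426 = 1/((1110 - 6) - 1983) - 23426 = 1/(1104 - 1983) - 23426 = 1/(-879) - 23426 = -1/879 - 23426 = -20591455/879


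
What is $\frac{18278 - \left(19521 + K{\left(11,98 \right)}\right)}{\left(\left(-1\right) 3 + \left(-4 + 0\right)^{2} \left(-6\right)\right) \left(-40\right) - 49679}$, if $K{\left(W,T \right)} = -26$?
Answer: $\frac{1217}{45719} \approx 0.026619$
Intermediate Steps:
$\frac{18278 - \left(19521 + K{\left(11,98 \right)}\right)}{\left(\left(-1\right) 3 + \left(-4 + 0\right)^{2} \left(-6\right)\right) \left(-40\right) - 49679} = \frac{18278 - 19495}{\left(\left(-1\right) 3 + \left(-4 + 0\right)^{2} \left(-6\right)\right) \left(-40\right) - 49679} = \frac{18278 + \left(-19521 + 26\right)}{\left(-3 + \left(-4\right)^{2} \left(-6\right)\right) \left(-40\right) - 49679} = \frac{18278 - 19495}{\left(-3 + 16 \left(-6\right)\right) \left(-40\right) - 49679} = - \frac{1217}{\left(-3 - 96\right) \left(-40\right) - 49679} = - \frac{1217}{\left(-99\right) \left(-40\right) - 49679} = - \frac{1217}{3960 - 49679} = - \frac{1217}{-45719} = \left(-1217\right) \left(- \frac{1}{45719}\right) = \frac{1217}{45719}$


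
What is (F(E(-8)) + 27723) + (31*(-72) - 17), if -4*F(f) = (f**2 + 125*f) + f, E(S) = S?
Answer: 25710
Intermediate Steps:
F(f) = -63*f/2 - f**2/4 (F(f) = -((f**2 + 125*f) + f)/4 = -(f**2 + 126*f)/4 = -63*f/2 - f**2/4)
(F(E(-8)) + 27723) + (31*(-72) - 17) = (-1/4*(-8)*(126 - 8) + 27723) + (31*(-72) - 17) = (-1/4*(-8)*118 + 27723) + (-2232 - 17) = (236 + 27723) - 2249 = 27959 - 2249 = 25710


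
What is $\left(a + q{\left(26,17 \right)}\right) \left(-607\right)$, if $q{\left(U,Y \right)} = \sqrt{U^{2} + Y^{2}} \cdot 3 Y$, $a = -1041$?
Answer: $631887 - 30957 \sqrt{965} \approx -3.2978 \cdot 10^{5}$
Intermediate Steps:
$q{\left(U,Y \right)} = 3 Y \sqrt{U^{2} + Y^{2}}$ ($q{\left(U,Y \right)} = 3 \sqrt{U^{2} + Y^{2}} Y = 3 Y \sqrt{U^{2} + Y^{2}}$)
$\left(a + q{\left(26,17 \right)}\right) \left(-607\right) = \left(-1041 + 3 \cdot 17 \sqrt{26^{2} + 17^{2}}\right) \left(-607\right) = \left(-1041 + 3 \cdot 17 \sqrt{676 + 289}\right) \left(-607\right) = \left(-1041 + 3 \cdot 17 \sqrt{965}\right) \left(-607\right) = \left(-1041 + 51 \sqrt{965}\right) \left(-607\right) = 631887 - 30957 \sqrt{965}$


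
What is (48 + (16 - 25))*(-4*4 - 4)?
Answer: -780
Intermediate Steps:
(48 + (16 - 25))*(-4*4 - 4) = (48 - 9)*(-16 - 4) = 39*(-20) = -780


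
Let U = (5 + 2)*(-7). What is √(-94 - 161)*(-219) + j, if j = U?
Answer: -49 - 219*I*√255 ≈ -49.0 - 3497.1*I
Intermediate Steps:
U = -49 (U = 7*(-7) = -49)
j = -49
√(-94 - 161)*(-219) + j = √(-94 - 161)*(-219) - 49 = √(-255)*(-219) - 49 = (I*√255)*(-219) - 49 = -219*I*√255 - 49 = -49 - 219*I*√255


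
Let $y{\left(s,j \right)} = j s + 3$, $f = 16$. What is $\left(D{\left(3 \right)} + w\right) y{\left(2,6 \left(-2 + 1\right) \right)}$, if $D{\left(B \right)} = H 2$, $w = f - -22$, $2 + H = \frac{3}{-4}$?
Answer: $- \frac{585}{2} \approx -292.5$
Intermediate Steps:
$H = - \frac{11}{4}$ ($H = -2 + \frac{3}{-4} = -2 + 3 \left(- \frac{1}{4}\right) = -2 - \frac{3}{4} = - \frac{11}{4} \approx -2.75$)
$w = 38$ ($w = 16 - -22 = 16 + 22 = 38$)
$y{\left(s,j \right)} = 3 + j s$
$D{\left(B \right)} = - \frac{11}{2}$ ($D{\left(B \right)} = \left(- \frac{11}{4}\right) 2 = - \frac{11}{2}$)
$\left(D{\left(3 \right)} + w\right) y{\left(2,6 \left(-2 + 1\right) \right)} = \left(- \frac{11}{2} + 38\right) \left(3 + 6 \left(-2 + 1\right) 2\right) = \frac{65 \left(3 + 6 \left(-1\right) 2\right)}{2} = \frac{65 \left(3 - 12\right)}{2} = \frac{65}{2} \left(-9\right) = - \frac{585}{2}$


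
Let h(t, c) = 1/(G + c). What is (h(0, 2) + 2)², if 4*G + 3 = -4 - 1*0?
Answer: 36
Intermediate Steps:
G = -7/4 (G = -¾ + (-4 - 1*0)/4 = -¾ + (-4 + 0)/4 = -¾ + (¼)*(-4) = -¾ - 1 = -7/4 ≈ -1.7500)
h(t, c) = 1/(-7/4 + c)
(h(0, 2) + 2)² = (4/(-7 + 4*2) + 2)² = (4/(-7 + 8) + 2)² = (4/1 + 2)² = (4*1 + 2)² = (4 + 2)² = 6² = 36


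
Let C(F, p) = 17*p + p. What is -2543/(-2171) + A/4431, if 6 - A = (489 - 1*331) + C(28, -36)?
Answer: 12344849/9619701 ≈ 1.2833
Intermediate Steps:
C(F, p) = 18*p
A = 496 (A = 6 - ((489 - 1*331) + 18*(-36)) = 6 - ((489 - 331) - 648) = 6 - (158 - 648) = 6 - 1*(-490) = 6 + 490 = 496)
-2543/(-2171) + A/4431 = -2543/(-2171) + 496/4431 = -2543*(-1/2171) + 496*(1/4431) = 2543/2171 + 496/4431 = 12344849/9619701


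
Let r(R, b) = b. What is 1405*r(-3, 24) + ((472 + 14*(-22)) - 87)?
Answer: 33797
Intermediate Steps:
1405*r(-3, 24) + ((472 + 14*(-22)) - 87) = 1405*24 + ((472 + 14*(-22)) - 87) = 33720 + ((472 - 308) - 87) = 33720 + (164 - 87) = 33720 + 77 = 33797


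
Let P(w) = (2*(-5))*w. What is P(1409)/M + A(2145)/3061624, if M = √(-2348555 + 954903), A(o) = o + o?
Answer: 2145/1530812 + 7045*I*√348413/348413 ≈ 0.0014012 + 11.935*I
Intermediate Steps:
A(o) = 2*o
P(w) = -10*w
M = 2*I*√348413 (M = √(-1393652) = 2*I*√348413 ≈ 1180.5*I)
P(1409)/M + A(2145)/3061624 = (-10*1409)/((2*I*√348413)) + (2*2145)/3061624 = -(-7045)*I*√348413/348413 + 4290*(1/3061624) = 7045*I*√348413/348413 + 2145/1530812 = 2145/1530812 + 7045*I*√348413/348413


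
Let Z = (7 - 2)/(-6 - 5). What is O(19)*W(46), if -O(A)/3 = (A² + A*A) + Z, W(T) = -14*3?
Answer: 1000062/11 ≈ 90915.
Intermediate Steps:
Z = -5/11 (Z = 5/(-11) = 5*(-1/11) = -5/11 ≈ -0.45455)
W(T) = -42
O(A) = 15/11 - 6*A² (O(A) = -3*((A² + A*A) - 5/11) = -3*((A² + A²) - 5/11) = -3*(2*A² - 5/11) = -3*(-5/11 + 2*A²) = 15/11 - 6*A²)
O(19)*W(46) = (15/11 - 6*19²)*(-42) = (15/11 - 6*361)*(-42) = (15/11 - 2166)*(-42) = -23811/11*(-42) = 1000062/11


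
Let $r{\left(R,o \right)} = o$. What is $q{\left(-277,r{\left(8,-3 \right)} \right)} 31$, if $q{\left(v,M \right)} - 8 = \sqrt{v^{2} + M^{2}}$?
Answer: $248 + 31 \sqrt{76738} \approx 8835.5$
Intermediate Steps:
$q{\left(v,M \right)} = 8 + \sqrt{M^{2} + v^{2}}$ ($q{\left(v,M \right)} = 8 + \sqrt{v^{2} + M^{2}} = 8 + \sqrt{M^{2} + v^{2}}$)
$q{\left(-277,r{\left(8,-3 \right)} \right)} 31 = \left(8 + \sqrt{\left(-3\right)^{2} + \left(-277\right)^{2}}\right) 31 = \left(8 + \sqrt{9 + 76729}\right) 31 = \left(8 + \sqrt{76738}\right) 31 = 248 + 31 \sqrt{76738}$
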